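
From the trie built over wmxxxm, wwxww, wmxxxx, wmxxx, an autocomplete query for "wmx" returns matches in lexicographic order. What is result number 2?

DFS of the "wmx" subtree visits, in order: "wmxxx", "wmxxxm", "wmxxxx"
The 2nd is wmxxxm.

wmxxxm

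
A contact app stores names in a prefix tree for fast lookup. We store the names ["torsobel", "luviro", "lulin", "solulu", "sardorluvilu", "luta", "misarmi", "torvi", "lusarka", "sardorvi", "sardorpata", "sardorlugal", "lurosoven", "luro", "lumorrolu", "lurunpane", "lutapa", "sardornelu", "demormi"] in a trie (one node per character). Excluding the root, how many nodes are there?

92

Trace insertions, counting only characters that open a new branch:
  "torsobel" → 8 new (t, o, r, s, o, b, e, l)
  "luviro" → 6 new (l, u, v, i, r, o)
  "lulin" → prefix "lu" already present; 3 new (l, i, n)
  "solulu" → 6 new (s, o, l, u, l, u)
  "sardorluvilu" → prefix "s" already present; 11 new (a, r, d, o, r, l, u, v, i, l, u)
  "luta" → prefix "lu" already present; 2 new (t, a)
  "misarmi" → 7 new (m, i, s, a, r, m, i)
  "torvi" → prefix "tor" already present; 2 new (v, i)
  "lusarka" → prefix "lu" already present; 5 new (s, a, r, k, a)
  "sardorvi" → prefix "sardor" already present; 2 new (v, i)
  "sardorpata" → prefix "sardor" already present; 4 new (p, a, t, a)
  "sardorlugal" → prefix "sardorlu" already present; 3 new (g, a, l)
  "lurosoven" → prefix "lu" already present; 7 new (r, o, s, o, v, e, n)
  "luro" → prefix "luro" already present; 0 new (none)
  "lumorrolu" → prefix "lu" already present; 7 new (m, o, r, r, o, l, u)
  "lurunpane" → prefix "lur" already present; 6 new (u, n, p, a, n, e)
  "lutapa" → prefix "luta" already present; 2 new (p, a)
  "sardornelu" → prefix "sardor" already present; 4 new (n, e, l, u)
  "demormi" → 7 new (d, e, m, o, r, m, i)
Total nodes = 8 + 6 + 3 + 6 + 11 + 2 + 7 + 2 + 5 + 2 + 4 + 3 + 7 + 0 + 7 + 6 + 2 + 4 + 7 = 92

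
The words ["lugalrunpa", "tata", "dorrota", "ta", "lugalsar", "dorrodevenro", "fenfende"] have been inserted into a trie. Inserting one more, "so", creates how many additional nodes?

"so" shares no prefix with any stored word, so all 2 characters open new nodes.
2 − 0 = 2 new nodes.

2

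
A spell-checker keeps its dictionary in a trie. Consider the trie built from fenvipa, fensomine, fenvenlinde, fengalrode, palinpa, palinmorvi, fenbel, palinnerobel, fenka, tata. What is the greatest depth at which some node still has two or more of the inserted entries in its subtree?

Equivalently: take the maximum, over all pairs, of their longest common prefix length.
"palinmorvi" and "palinnerobel" agree on "palin" (5 characters) before diverging; nothing deeper is shared.
Longest shared-prefix length: 5

5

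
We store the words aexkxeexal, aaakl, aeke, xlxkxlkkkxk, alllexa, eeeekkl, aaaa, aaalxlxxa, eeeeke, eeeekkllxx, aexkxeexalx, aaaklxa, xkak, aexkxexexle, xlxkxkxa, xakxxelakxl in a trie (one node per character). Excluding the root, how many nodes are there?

75

Trace insertions, counting only characters that open a new branch:
  "aexkxeexal" → 10 new (a, e, x, k, x, e, e, x, a, l)
  "aaakl" → prefix "a" already present; 4 new (a, a, k, l)
  "aeke" → prefix "ae" already present; 2 new (k, e)
  "xlxkxlkkkxk" → 11 new (x, l, x, k, x, l, k, k, k, x, k)
  "alllexa" → prefix "a" already present; 6 new (l, l, l, e, x, a)
  "eeeekkl" → 7 new (e, e, e, e, k, k, l)
  "aaaa" → prefix "aaa" already present; 1 new (a)
  "aaalxlxxa" → prefix "aaa" already present; 6 new (l, x, l, x, x, a)
  "eeeeke" → prefix "eeeek" already present; 1 new (e)
  "eeeekkllxx" → prefix "eeeekkl" already present; 3 new (l, x, x)
  "aexkxeexalx" → prefix "aexkxeexal" already present; 1 new (x)
  "aaaklxa" → prefix "aaakl" already present; 2 new (x, a)
  "xkak" → prefix "x" already present; 3 new (k, a, k)
  "aexkxexexle" → prefix "aexkxe" already present; 5 new (x, e, x, l, e)
  "xlxkxkxa" → prefix "xlxkx" already present; 3 new (k, x, a)
  "xakxxelakxl" → prefix "x" already present; 10 new (a, k, x, x, e, l, a, k, x, l)
Total nodes = 10 + 4 + 2 + 11 + 6 + 7 + 1 + 6 + 1 + 3 + 1 + 2 + 3 + 5 + 3 + 10 = 75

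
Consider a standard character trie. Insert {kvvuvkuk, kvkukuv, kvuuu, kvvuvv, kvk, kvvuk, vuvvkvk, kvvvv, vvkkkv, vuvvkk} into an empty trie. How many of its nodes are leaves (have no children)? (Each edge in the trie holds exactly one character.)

A leaf is a node with no children — equivalently, the end of a word that is not a proper prefix of any other stored word.
Those words: "kvkukuv", "kvuuu", "kvvuk", "kvvuvkuk", "kvvuvv", "kvvvv", "vuvvkk", "vuvvkvk", "vvkkkv"
Leaf count: 9

9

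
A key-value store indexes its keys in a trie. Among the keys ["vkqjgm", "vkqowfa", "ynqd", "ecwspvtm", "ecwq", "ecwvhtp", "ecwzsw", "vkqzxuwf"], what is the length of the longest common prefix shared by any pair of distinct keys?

Look for the deepest trie node that still has at least two words in its subtree.
e.g. "ecwq" and "ecwspvtm" share the prefix "ecw" of length 3; no pair shares a longer one.
Longest shared-prefix length: 3

3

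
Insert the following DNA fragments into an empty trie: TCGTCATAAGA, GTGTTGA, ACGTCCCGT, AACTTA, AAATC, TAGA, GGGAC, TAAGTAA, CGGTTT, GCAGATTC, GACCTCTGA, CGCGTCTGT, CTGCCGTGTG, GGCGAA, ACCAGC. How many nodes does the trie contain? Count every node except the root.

92

Trace insertions, counting only characters that open a new branch:
  "TCGTCATAAGA" → 11 new (T, C, G, T, C, A, T, A, A, G, A)
  "GTGTTGA" → 7 new (G, T, G, T, T, G, A)
  "ACGTCCCGT" → 9 new (A, C, G, T, C, C, C, G, T)
  "AACTTA" → prefix "A" already present; 5 new (A, C, T, T, A)
  "AAATC" → prefix "AA" already present; 3 new (A, T, C)
  "TAGA" → prefix "T" already present; 3 new (A, G, A)
  "GGGAC" → prefix "G" already present; 4 new (G, G, A, C)
  "TAAGTAA" → prefix "TA" already present; 5 new (A, G, T, A, A)
  "CGGTTT" → 6 new (C, G, G, T, T, T)
  "GCAGATTC" → prefix "G" already present; 7 new (C, A, G, A, T, T, C)
  "GACCTCTGA" → prefix "G" already present; 8 new (A, C, C, T, C, T, G, A)
  "CGCGTCTGT" → prefix "CG" already present; 7 new (C, G, T, C, T, G, T)
  "CTGCCGTGTG" → prefix "C" already present; 9 new (T, G, C, C, G, T, G, T, G)
  "GGCGAA" → prefix "GG" already present; 4 new (C, G, A, A)
  "ACCAGC" → prefix "AC" already present; 4 new (C, A, G, C)
Total nodes = 11 + 7 + 9 + 5 + 3 + 3 + 4 + 5 + 6 + 7 + 8 + 7 + 9 + 4 + 4 = 92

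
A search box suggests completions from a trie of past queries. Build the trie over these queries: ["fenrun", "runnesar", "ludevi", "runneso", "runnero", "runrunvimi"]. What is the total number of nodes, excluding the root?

30

Trace insertions, counting only characters that open a new branch:
  "fenrun" → 6 new (f, e, n, r, u, n)
  "runnesar" → 8 new (r, u, n, n, e, s, a, r)
  "ludevi" → 6 new (l, u, d, e, v, i)
  "runneso" → prefix "runnes" already present; 1 new (o)
  "runnero" → prefix "runne" already present; 2 new (r, o)
  "runrunvimi" → prefix "run" already present; 7 new (r, u, n, v, i, m, i)
Total nodes = 6 + 8 + 6 + 1 + 2 + 7 = 30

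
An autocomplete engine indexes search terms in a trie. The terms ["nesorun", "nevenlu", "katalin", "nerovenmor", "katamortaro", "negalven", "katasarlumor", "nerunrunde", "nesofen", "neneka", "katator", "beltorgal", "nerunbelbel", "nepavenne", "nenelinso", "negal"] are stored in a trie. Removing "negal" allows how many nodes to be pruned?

0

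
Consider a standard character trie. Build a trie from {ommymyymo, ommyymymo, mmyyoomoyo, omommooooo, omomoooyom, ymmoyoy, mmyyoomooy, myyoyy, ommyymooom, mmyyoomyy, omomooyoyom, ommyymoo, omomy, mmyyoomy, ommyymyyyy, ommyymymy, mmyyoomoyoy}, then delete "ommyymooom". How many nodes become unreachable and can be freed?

2

A node on "ommyymooom"'s path can go only if nothing else ends at it or branches off below it.
The suffix "om" (2 nodes) is used only by "ommyymooom"; "ommyymoo" is itself a stored word, so pruning stops there.
Nodes removed: 2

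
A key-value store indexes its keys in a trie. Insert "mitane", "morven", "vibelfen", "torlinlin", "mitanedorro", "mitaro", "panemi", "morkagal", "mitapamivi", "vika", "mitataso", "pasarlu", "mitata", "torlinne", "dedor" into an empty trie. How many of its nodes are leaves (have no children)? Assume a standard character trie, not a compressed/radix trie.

Leaves are exactly the stored words that no other stored word extends.
Those words: "dedor", "mitanedorro", "mitapamivi", "mitaro", "mitataso", "morkagal", "morven", "panemi", "pasarlu", "torlinlin", "torlinne", "vibelfen", "vika"
Leaf count: 13

13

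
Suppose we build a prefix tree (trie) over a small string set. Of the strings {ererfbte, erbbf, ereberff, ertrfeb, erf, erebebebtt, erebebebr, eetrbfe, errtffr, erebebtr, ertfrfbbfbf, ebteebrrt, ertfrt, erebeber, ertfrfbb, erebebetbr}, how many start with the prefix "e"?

Filter for entries beginning with "e":
Matches: "ebteebrrt", "eetrbfe", "erbbf", "erebebebr", "erebebebtt", "erebeber", "erebebetbr", "erebebtr", "ereberff", "ererfbte", "erf", "errtffr", "ertfrfbb", "ertfrfbbfbf", "ertfrt", "ertrfeb"
Count: 16

16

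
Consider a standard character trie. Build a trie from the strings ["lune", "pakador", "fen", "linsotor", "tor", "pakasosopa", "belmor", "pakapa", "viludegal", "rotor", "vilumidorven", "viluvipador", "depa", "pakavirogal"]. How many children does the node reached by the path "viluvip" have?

1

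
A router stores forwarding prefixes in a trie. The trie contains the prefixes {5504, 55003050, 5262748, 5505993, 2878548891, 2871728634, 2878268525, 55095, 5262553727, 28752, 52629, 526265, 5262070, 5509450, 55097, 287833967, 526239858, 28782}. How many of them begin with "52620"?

1

Filter for entries beginning with "52620":
Matches: "5262070"
Count: 1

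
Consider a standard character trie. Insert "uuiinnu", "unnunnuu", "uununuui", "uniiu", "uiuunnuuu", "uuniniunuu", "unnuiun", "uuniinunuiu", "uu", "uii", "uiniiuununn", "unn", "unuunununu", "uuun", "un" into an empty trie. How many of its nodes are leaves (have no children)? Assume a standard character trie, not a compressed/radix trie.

12

A leaf is a node with no children — equivalently, the end of a word that is not a proper prefix of any other stored word.
Those words: "uii", "uiniiuununn", "uiuunnuuu", "uniiu", "unnuiun", "unnunnuu", "unuunununu", "uuiinnu", "uuniinunuiu", "uuniniunuu", "uununuui", "uuun"
Leaf count: 12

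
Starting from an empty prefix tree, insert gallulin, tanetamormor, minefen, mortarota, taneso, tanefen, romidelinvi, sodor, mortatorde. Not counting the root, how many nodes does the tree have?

For each word, the new-node count is its length minus the longest prefix already in the trie:
  "gallulin" → 8 new (g, a, l, l, u, l, i, n)
  "tanetamormor" → 12 new (t, a, n, e, t, a, m, o, r, m, o, r)
  "minefen" → 7 new (m, i, n, e, f, e, n)
  "mortarota" → prefix "m" already present; 8 new (o, r, t, a, r, o, t, a)
  "taneso" → prefix "tane" already present; 2 new (s, o)
  "tanefen" → prefix "tane" already present; 3 new (f, e, n)
  "romidelinvi" → 11 new (r, o, m, i, d, e, l, i, n, v, i)
  "sodor" → 5 new (s, o, d, o, r)
  "mortatorde" → prefix "morta" already present; 5 new (t, o, r, d, e)
Total nodes = 8 + 12 + 7 + 8 + 2 + 3 + 11 + 5 + 5 = 61

61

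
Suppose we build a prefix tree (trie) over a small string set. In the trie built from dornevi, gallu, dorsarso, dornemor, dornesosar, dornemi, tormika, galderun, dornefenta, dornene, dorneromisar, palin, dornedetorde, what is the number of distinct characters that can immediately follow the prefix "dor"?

The children of the "dor" node are the distinct next characters among strings starting with "dor".
Characters that immediately follow "dor" among the stored strings: {n, s}.
That node has 2 child edges.

2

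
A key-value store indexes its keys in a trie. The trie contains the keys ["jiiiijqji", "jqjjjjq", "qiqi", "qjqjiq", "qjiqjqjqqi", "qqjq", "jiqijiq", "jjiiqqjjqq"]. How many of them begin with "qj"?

2

Traverse to the node for "qj", then collect every word in that subtree.
Matches: "qjiqjqjqqi", "qjqjiq"
Count: 2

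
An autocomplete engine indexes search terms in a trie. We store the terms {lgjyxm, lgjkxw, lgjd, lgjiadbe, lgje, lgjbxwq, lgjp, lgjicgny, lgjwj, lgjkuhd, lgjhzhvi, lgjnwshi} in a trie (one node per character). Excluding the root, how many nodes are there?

Count nodes per top-level branch (shared prefixes stored once):
  'l'-branch (lgjbxwq, lgjd, lgje, lgjhzhvi, lgjiadbe, lgjicgny, lgjkuhd, lgjkxw, lgjnwshi, lgjp, lgjwj, lgjyxm): 40 nodes
Sum: 40

40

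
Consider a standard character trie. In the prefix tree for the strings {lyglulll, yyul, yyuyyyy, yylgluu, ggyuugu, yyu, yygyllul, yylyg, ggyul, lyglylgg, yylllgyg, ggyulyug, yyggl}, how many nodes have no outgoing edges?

Leaves are exactly the stored words that no other stored word extends.
Those words: "ggyulyug", "ggyuugu", "lyglulll", "lyglylgg", "yyggl", "yygyllul", "yylgluu", "yylllgyg", "yylyg", "yyul", "yyuyyyy"
Leaf count: 11

11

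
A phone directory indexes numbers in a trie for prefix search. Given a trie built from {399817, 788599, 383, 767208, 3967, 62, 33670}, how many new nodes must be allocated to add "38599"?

3

The longest prefix of "38599" already in the trie is "38" (length 2).
So 5 − 2 = 3 new nodes.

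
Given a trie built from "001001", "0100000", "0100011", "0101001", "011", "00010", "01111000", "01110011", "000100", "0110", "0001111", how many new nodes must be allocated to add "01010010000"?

Walking "01010010000" from the root, the first 7 characters ("0101001") follow existing edges; "0" is the first miss.
So 11 − 7 = 4 new nodes.

4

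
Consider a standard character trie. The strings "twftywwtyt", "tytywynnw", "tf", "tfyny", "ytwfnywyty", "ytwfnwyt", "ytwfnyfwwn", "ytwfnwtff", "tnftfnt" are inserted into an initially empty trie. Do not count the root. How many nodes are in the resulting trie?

For each word, the new-node count is its length minus the longest prefix already in the trie:
  "twftywwtyt" → 10 new (t, w, f, t, y, w, w, t, y, t)
  "tytywynnw" → prefix "t" already present; 8 new (y, t, y, w, y, n, n, w)
  "tf" → prefix "t" already present; 1 new (f)
  "tfyny" → prefix "tf" already present; 3 new (y, n, y)
  "ytwfnywyty" → 10 new (y, t, w, f, n, y, w, y, t, y)
  "ytwfnwyt" → prefix "ytwfn" already present; 3 new (w, y, t)
  "ytwfnyfwwn" → prefix "ytwfny" already present; 4 new (f, w, w, n)
  "ytwfnwtff" → prefix "ytwfnw" already present; 3 new (t, f, f)
  "tnftfnt" → prefix "t" already present; 6 new (n, f, t, f, n, t)
Total nodes = 10 + 8 + 1 + 3 + 10 + 3 + 4 + 3 + 6 = 48

48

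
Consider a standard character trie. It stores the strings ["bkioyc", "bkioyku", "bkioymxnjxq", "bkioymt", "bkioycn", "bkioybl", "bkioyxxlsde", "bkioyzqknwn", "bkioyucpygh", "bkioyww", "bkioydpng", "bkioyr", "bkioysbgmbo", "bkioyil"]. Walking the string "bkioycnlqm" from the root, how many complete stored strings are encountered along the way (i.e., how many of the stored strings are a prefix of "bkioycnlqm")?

2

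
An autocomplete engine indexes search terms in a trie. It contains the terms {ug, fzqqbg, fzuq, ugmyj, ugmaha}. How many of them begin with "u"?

Traverse to the node for "u", then collect every word in that subtree.
Words under "u": ug, ugmaha, ugmyj
Count: 3

3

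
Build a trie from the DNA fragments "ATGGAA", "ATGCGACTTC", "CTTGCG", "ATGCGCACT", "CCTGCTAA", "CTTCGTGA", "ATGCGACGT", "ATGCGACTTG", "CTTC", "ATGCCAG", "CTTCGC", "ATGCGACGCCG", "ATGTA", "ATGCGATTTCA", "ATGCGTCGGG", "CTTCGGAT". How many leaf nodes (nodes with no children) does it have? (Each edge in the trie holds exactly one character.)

Leaves are exactly the stored words that no other stored word extends.
Those words: "ATGCCAG", "ATGCGACGCCG", "ATGCGACGT", "ATGCGACTTC", "ATGCGACTTG", "ATGCGATTTCA", "ATGCGCACT", "ATGCGTCGGG", "ATGGAA", "ATGTA", "CCTGCTAA", "CTTCGC", "CTTCGGAT", "CTTCGTGA", "CTTGCG"
Leaf count: 15

15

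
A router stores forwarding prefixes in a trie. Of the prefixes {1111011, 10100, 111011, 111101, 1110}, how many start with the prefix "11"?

Traverse to the node for "11", then collect every word in that subtree.
Matches: "1110", "111011", "111101", "1111011"
Count: 4

4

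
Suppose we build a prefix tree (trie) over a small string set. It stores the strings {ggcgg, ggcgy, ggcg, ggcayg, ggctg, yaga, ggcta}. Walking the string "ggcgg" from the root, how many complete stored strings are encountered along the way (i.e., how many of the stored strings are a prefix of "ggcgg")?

Walk "ggcgg" from the root; an end-of-word marker is hit whenever a stored word is a prefix of "ggcgg".
Prefixes of the query that are stored words: "ggcg", "ggcgg"
Count: 2

2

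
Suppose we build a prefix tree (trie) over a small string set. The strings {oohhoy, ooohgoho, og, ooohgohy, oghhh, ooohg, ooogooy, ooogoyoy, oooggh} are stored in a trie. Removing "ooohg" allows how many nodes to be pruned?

0

Walk "ooohg" from the leaf back toward the root, removing each node that no remaining word uses.
Every node on "ooohg" is still needed (e.g. by "ooohgoho"), so nothing is freed.
Nodes removed: 0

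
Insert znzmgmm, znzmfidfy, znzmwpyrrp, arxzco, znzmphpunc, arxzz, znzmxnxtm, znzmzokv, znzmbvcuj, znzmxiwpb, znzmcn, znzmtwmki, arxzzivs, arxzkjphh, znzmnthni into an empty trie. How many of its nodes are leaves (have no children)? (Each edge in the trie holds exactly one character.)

Leaves are exactly the stored words that no other stored word extends.
Those words: "arxzco", "arxzkjphh", "arxzzivs", "znzmbvcuj", "znzmcn", "znzmfidfy", "znzmgmm", "znzmnthni", "znzmphpunc", "znzmtwmki", "znzmwpyrrp", "znzmxiwpb", "znzmxnxtm", "znzmzokv"
Leaf count: 14

14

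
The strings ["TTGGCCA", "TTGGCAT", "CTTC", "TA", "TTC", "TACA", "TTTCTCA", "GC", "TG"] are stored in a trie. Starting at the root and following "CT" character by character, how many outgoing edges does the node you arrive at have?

Walk "CT" from the root, arriving at one node.
Characters that immediately follow "CT" among the stored strings: {T}.
That node has 1 child edge.

1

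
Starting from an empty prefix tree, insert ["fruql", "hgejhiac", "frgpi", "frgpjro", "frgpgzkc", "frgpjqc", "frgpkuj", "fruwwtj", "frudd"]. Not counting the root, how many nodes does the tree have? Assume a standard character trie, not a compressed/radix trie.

For each word, the new-node count is its length minus the longest prefix already in the trie:
  "fruql" → 5 new (f, r, u, q, l)
  "hgejhiac" → 8 new (h, g, e, j, h, i, a, c)
  "frgpi" → prefix "fr" already present; 3 new (g, p, i)
  "frgpjro" → prefix "frgp" already present; 3 new (j, r, o)
  "frgpgzkc" → prefix "frgp" already present; 4 new (g, z, k, c)
  "frgpjqc" → prefix "frgpj" already present; 2 new (q, c)
  "frgpkuj" → prefix "frgp" already present; 3 new (k, u, j)
  "fruwwtj" → prefix "fru" already present; 4 new (w, w, t, j)
  "frudd" → prefix "fru" already present; 2 new (d, d)
Total nodes = 5 + 8 + 3 + 3 + 4 + 2 + 3 + 4 + 2 = 34

34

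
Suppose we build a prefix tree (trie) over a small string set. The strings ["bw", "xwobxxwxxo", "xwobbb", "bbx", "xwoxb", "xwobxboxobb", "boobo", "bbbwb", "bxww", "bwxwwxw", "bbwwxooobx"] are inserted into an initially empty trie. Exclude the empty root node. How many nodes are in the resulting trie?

For each word, the new-node count is its length minus the longest prefix already in the trie:
  "bw" → 2 new (b, w)
  "xwobxxwxxo" → 10 new (x, w, o, b, x, x, w, x, x, o)
  "xwobbb" → prefix "xwob" already present; 2 new (b, b)
  "bbx" → prefix "b" already present; 2 new (b, x)
  "xwoxb" → prefix "xwo" already present; 2 new (x, b)
  "xwobxboxobb" → prefix "xwobx" already present; 6 new (b, o, x, o, b, b)
  "boobo" → prefix "b" already present; 4 new (o, o, b, o)
  "bbbwb" → prefix "bb" already present; 3 new (b, w, b)
  "bxww" → prefix "b" already present; 3 new (x, w, w)
  "bwxwwxw" → prefix "bw" already present; 5 new (x, w, w, x, w)
  "bbwwxooobx" → prefix "bb" already present; 8 new (w, w, x, o, o, o, b, x)
Total nodes = 2 + 10 + 2 + 2 + 2 + 6 + 4 + 3 + 3 + 5 + 8 = 47

47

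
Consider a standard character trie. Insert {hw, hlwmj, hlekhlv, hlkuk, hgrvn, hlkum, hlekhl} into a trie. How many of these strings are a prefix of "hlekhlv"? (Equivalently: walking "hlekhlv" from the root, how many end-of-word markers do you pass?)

Check each prefix of "hlekhlv" against the stored set — each match is an end-marker on the path.
Prefixes of the query that are stored words: "hlekhl", "hlekhlv"
Count: 2

2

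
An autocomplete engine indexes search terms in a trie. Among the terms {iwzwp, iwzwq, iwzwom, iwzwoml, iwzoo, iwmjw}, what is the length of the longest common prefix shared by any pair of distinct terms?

Equivalently: take the maximum, over all pairs, of their longest common prefix length.
"iwzwom" and "iwzwoml" agree on "iwzwom" (6 characters) before diverging; nothing deeper is shared.
Longest shared-prefix length: 6

6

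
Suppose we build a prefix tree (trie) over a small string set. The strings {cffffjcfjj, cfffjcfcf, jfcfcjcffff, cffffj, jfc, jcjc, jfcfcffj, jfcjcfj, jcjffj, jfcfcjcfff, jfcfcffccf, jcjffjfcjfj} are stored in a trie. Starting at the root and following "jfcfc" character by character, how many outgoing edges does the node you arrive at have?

The children of the "jfcfc" node are the distinct next characters among strings starting with "jfcfc".
Characters that immediately follow "jfcfc" among the stored strings: {f, j}.
That node has 2 child edges.

2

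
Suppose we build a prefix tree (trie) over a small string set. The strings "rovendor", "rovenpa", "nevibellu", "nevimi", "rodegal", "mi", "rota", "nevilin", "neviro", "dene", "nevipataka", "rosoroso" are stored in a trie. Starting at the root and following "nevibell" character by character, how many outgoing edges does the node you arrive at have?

1

Walk "nevibell" from the root, arriving at one node.
Characters that immediately follow "nevibell" among the stored strings: {u}.
That node has 1 child edge.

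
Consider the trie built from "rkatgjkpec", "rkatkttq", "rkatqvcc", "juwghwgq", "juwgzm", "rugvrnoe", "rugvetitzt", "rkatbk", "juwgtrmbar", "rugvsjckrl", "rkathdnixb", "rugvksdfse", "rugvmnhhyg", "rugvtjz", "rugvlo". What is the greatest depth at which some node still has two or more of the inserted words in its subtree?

4

Look for the deepest trie node that still has at least two words in its subtree.
"juwghwgq" and "juwgtrmbar" agree on "juwg" (4 characters) before diverging; nothing deeper is shared.
Longest shared-prefix length: 4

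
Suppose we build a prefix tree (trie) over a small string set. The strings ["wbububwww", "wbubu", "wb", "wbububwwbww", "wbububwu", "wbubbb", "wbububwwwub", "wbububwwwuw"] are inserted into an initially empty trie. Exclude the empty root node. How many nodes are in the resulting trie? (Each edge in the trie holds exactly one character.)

18

Trace insertions, counting only characters that open a new branch:
  "wbububwww" → 9 new (w, b, u, b, u, b, w, w, w)
  "wbubu" → prefix "wbubu" already present; 0 new (none)
  "wb" → prefix "wb" already present; 0 new (none)
  "wbububwwbww" → prefix "wbububww" already present; 3 new (b, w, w)
  "wbububwu" → prefix "wbububw" already present; 1 new (u)
  "wbubbb" → prefix "wbub" already present; 2 new (b, b)
  "wbububwwwub" → prefix "wbububwww" already present; 2 new (u, b)
  "wbububwwwuw" → prefix "wbububwwwu" already present; 1 new (w)
Total nodes = 9 + 0 + 0 + 3 + 1 + 2 + 2 + 1 = 18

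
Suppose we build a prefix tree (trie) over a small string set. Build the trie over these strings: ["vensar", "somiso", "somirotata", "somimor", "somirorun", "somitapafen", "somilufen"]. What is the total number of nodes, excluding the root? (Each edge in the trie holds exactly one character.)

36

Count nodes per top-level branch (shared prefixes stored once):
  's'-branch (somilufen, somimor, somirorun, somirotata, somiso, somitapafen): 30 nodes
  'v'-branch (vensar): 6 nodes
Sum: 36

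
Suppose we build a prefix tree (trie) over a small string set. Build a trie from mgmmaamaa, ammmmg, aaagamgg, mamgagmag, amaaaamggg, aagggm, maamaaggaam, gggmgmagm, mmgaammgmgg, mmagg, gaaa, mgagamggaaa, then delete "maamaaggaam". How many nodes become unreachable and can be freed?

9

Walk "maamaaggaam" from the leaf back toward the root, removing each node that no remaining word uses.
The suffix "amaaggaam" (9 nodes) is used only by "maamaaggaam"; the node for "ma" still has the child "m", so pruning stops there.
Nodes removed: 9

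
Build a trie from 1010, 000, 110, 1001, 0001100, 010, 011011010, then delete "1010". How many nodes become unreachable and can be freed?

2

After clearing the end-marker at "1010", prune upward until reaching a node still needed by another word.
The suffix "10" (2 nodes) is used only by "1010"; the node for "10" still has the child "0", so pruning stops there.
Nodes removed: 2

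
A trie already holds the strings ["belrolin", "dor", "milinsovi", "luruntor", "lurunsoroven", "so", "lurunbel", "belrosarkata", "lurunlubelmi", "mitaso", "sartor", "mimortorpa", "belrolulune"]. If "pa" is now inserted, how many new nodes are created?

2

"pa" shares no prefix with any stored word, so all 2 characters open new nodes.
2 − 0 = 2 new nodes.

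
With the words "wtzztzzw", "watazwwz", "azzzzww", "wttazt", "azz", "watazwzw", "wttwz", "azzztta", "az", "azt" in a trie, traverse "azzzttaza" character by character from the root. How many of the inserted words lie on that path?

3

Walk "azzzttaza" from the root; an end-of-word marker is hit whenever a stored word is a prefix of "azzzttaza".
Prefixes of the query that are stored words: "az", "azz", "azzztta"
Count: 3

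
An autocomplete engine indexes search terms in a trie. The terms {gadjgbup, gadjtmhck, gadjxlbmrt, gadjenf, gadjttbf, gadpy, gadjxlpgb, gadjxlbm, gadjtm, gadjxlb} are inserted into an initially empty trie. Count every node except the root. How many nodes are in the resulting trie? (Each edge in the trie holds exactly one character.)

Count nodes per top-level branch (shared prefixes stored once):
  'g'-branch (gadjenf, gadjgbup, gadjtm, gadjtmhck, gadjttbf, gadjxlb, gadjxlbm, gadjxlbmrt, gadjxlpgb, gadpy): 30 nodes
Sum: 30

30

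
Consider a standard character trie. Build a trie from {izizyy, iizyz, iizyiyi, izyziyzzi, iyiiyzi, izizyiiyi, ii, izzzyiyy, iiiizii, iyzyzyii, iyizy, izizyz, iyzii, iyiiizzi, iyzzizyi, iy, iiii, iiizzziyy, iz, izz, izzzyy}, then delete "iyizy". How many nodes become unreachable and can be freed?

After clearing the end-marker at "iyizy", prune upward until reaching a node still needed by another word.
The suffix "zy" (2 nodes) is used only by "iyizy"; the node for "iyi" still has the child "i", so pruning stops there.
Nodes removed: 2

2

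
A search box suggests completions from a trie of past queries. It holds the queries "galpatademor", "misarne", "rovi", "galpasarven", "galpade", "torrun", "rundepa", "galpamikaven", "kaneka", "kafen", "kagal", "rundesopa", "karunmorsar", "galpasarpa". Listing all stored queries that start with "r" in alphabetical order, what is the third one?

DFS of the "r" subtree visits, in order: "rovi", "rundepa", "rundesopa"
Position 3: rundesopa

rundesopa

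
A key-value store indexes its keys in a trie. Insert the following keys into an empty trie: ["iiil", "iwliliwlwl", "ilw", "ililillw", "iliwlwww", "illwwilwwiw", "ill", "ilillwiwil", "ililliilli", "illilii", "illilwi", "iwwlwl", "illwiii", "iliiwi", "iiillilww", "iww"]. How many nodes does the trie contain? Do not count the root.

67

Trace insertions, counting only characters that open a new branch:
  "iiil" → 4 new (i, i, i, l)
  "iwliliwlwl" → prefix "i" already present; 9 new (w, l, i, l, i, w, l, w, l)
  "ilw" → prefix "i" already present; 2 new (l, w)
  "ililillw" → prefix "il" already present; 6 new (i, l, i, l, l, w)
  "iliwlwww" → prefix "ili" already present; 5 new (w, l, w, w, w)
  "illwwilwwiw" → prefix "il" already present; 9 new (l, w, w, i, l, w, w, i, w)
  "ill" → prefix "ill" already present; 0 new (none)
  "ilillwiwil" → prefix "ilil" already present; 6 new (l, w, i, w, i, l)
  "ililliilli" → prefix "ilill" already present; 5 new (i, i, l, l, i)
  "illilii" → prefix "ill" already present; 4 new (i, l, i, i)
  "illilwi" → prefix "illil" already present; 2 new (w, i)
  "iwwlwl" → prefix "iw" already present; 4 new (w, l, w, l)
  "illwiii" → prefix "illw" already present; 3 new (i, i, i)
  "iliiwi" → prefix "ili" already present; 3 new (i, w, i)
  "iiillilww" → prefix "iiil" already present; 5 new (l, i, l, w, w)
  "iww" → prefix "iww" already present; 0 new (none)
Total nodes = 4 + 9 + 2 + 6 + 5 + 9 + 0 + 6 + 5 + 4 + 2 + 4 + 3 + 3 + 5 + 0 = 67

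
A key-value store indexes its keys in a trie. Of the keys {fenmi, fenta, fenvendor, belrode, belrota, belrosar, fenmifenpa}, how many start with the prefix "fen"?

4

Walk to "fen"; the words in its subtree are exactly those with that prefix.
Words under "fen": fenmi, fenmifenpa, fenta, fenvendor
Count: 4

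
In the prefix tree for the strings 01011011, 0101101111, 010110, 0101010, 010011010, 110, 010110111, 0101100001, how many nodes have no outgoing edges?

5

Leaves are exactly the stored words that no other stored word extends.
Those words: "010011010", "0101010", "0101100001", "0101101111", "110"
Leaf count: 5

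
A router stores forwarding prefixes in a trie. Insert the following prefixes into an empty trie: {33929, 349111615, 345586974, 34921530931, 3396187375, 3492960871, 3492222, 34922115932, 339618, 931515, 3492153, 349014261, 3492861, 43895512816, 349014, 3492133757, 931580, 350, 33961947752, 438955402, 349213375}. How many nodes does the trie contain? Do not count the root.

Insert word by word; a character creates a node only if that edge doesn't already exist:
  "33929" → 5 new (3, 3, 9, 2, 9)
  "349111615" → prefix "3" already present; 8 new (4, 9, 1, 1, 1, 6, 1, 5)
  "345586974" → prefix "34" already present; 7 new (5, 5, 8, 6, 9, 7, 4)
  "34921530931" → prefix "349" already present; 8 new (2, 1, 5, 3, 0, 9, 3, 1)
  "3396187375" → prefix "339" already present; 7 new (6, 1, 8, 7, 3, 7, 5)
  "3492960871" → prefix "3492" already present; 6 new (9, 6, 0, 8, 7, 1)
  "3492222" → prefix "3492" already present; 3 new (2, 2, 2)
  "34922115932" → prefix "34922" already present; 6 new (1, 1, 5, 9, 3, 2)
  "339618" → prefix "339618" already present; 0 new (none)
  "931515" → 6 new (9, 3, 1, 5, 1, 5)
  "3492153" → prefix "3492153" already present; 0 new (none)
  "349014261" → prefix "349" already present; 6 new (0, 1, 4, 2, 6, 1)
  "3492861" → prefix "3492" already present; 3 new (8, 6, 1)
  "43895512816" → 11 new (4, 3, 8, 9, 5, 5, 1, 2, 8, 1, 6)
  "349014" → prefix "349014" already present; 0 new (none)
  "3492133757" → prefix "34921" already present; 5 new (3, 3, 7, 5, 7)
  "931580" → prefix "9315" already present; 2 new (8, 0)
  "350" → prefix "3" already present; 2 new (5, 0)
  "33961947752" → prefix "33961" already present; 6 new (9, 4, 7, 7, 5, 2)
  "438955402" → prefix "438955" already present; 3 new (4, 0, 2)
  "349213375" → prefix "349213375" already present; 0 new (none)
Total nodes = 5 + 8 + 7 + 8 + 7 + 6 + 3 + 6 + 0 + 6 + 0 + 6 + 3 + 11 + 0 + 5 + 2 + 2 + 6 + 3 + 0 = 94

94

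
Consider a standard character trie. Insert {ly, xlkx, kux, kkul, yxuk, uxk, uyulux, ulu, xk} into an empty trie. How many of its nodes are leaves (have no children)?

A leaf is a node with no children — equivalently, the end of a word that is not a proper prefix of any other stored word.
Those words: "kkul", "kux", "ly", "ulu", "uxk", "uyulux", "xk", "xlkx", "yxuk"
Leaf count: 9

9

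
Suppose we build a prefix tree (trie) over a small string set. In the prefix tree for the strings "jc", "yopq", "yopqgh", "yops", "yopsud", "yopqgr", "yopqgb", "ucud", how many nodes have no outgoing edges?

6

Leaves are exactly the stored words that no other stored word extends.
Those words: "jc", "ucud", "yopqgb", "yopqgh", "yopqgr", "yopsud"
Leaf count: 6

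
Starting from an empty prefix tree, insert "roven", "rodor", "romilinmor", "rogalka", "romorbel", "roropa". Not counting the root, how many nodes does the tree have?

Trace insertions, counting only characters that open a new branch:
  "roven" → 5 new (r, o, v, e, n)
  "rodor" → prefix "ro" already present; 3 new (d, o, r)
  "romilinmor" → prefix "ro" already present; 8 new (m, i, l, i, n, m, o, r)
  "rogalka" → prefix "ro" already present; 5 new (g, a, l, k, a)
  "romorbel" → prefix "rom" already present; 5 new (o, r, b, e, l)
  "roropa" → prefix "ro" already present; 4 new (r, o, p, a)
Total nodes = 5 + 3 + 8 + 5 + 5 + 4 = 30

30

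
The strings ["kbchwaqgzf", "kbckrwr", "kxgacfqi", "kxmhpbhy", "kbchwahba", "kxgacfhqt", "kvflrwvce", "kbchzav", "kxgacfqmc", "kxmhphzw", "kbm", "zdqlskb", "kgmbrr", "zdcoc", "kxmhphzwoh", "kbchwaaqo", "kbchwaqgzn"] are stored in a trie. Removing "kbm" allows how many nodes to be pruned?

1

A node on "kbm"'s path can go only if nothing else ends at it or branches off below it.
The suffix "m" (1 node) is used only by "kbm"; the node for "kb" still has the child "c", so pruning stops there.
Nodes removed: 1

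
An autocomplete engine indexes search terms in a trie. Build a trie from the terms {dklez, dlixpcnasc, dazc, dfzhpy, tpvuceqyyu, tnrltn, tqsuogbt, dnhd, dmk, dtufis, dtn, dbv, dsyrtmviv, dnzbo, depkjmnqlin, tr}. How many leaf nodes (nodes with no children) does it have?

16

A leaf is a node with no children — equivalently, the end of a word that is not a proper prefix of any other stored word.
Those words: "dazc", "dbv", "depkjmnqlin", "dfzhpy", "dklez", "dlixpcnasc", "dmk", "dnhd", "dnzbo", "dsyrtmviv", "dtn", "dtufis", "tnrltn", "tpvuceqyyu", "tqsuogbt", "tr"
Leaf count: 16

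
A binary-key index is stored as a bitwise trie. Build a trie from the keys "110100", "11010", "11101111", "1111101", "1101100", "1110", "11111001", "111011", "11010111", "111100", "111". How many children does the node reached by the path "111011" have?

Walk "111011" from the root, arriving at one node.
Distinct next characters after "111011": 1.
That node has 1 child edge.

1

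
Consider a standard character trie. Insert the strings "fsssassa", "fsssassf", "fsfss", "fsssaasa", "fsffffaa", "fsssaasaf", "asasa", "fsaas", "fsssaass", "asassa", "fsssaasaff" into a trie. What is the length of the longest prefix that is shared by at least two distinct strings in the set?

9

Look for the deepest trie node that still has at least two words in its subtree.
"fsssaasaf" and "fsssaasaff" agree on "fsssaasaf" (9 characters) before diverging; nothing deeper is shared.
Longest shared-prefix length: 9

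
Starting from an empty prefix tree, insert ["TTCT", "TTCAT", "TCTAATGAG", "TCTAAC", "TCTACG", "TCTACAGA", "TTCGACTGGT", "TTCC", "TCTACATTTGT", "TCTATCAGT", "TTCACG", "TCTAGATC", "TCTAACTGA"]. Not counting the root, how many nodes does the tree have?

47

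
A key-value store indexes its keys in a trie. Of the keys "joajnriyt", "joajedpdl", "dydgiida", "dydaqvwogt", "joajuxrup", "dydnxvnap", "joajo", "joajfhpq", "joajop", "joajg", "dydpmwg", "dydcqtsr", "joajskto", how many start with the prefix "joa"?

8

Walk to "joa"; the words in its subtree are exactly those with that prefix.
Matches: "joajedpdl", "joajfhpq", "joajg", "joajnriyt", "joajo", "joajop", "joajskto", "joajuxrup"
Count: 8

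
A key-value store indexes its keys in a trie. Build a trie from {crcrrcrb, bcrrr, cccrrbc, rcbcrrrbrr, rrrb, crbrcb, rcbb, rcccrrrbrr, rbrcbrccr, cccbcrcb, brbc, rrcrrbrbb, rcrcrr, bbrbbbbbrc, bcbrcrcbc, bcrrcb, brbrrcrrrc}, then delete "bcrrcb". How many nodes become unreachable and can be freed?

2

A node on "bcrrcb"'s path can go only if nothing else ends at it or branches off below it.
The suffix "cb" (2 nodes) is used only by "bcrrcb"; the node for "bcrr" still has the child "r", so pruning stops there.
Nodes removed: 2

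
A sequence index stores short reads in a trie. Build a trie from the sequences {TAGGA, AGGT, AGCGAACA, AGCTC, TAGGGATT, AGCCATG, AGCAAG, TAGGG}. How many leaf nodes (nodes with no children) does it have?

A leaf is a node with no children — equivalently, the end of a word that is not a proper prefix of any other stored word.
Those words: "AGCAAG", "AGCCATG", "AGCGAACA", "AGCTC", "AGGT", "TAGGA", "TAGGGATT"
Leaf count: 7

7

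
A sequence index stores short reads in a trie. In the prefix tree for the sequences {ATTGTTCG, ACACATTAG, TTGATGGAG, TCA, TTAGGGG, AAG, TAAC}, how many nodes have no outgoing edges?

7

Leaves are exactly the stored words that no other stored word extends.
Those words: "AAG", "ACACATTAG", "ATTGTTCG", "TAAC", "TCA", "TTAGGGG", "TTGATGGAG"
Leaf count: 7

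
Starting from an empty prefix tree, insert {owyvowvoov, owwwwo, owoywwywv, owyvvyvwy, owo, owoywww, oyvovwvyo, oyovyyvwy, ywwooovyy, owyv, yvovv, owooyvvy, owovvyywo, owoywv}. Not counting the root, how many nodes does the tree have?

For each word, the new-node count is its length minus the longest prefix already in the trie:
  "owyvowvoov" → 10 new (o, w, y, v, o, w, v, o, o, v)
  "owwwwo" → prefix "ow" already present; 4 new (w, w, w, o)
  "owoywwywv" → prefix "ow" already present; 7 new (o, y, w, w, y, w, v)
  "owyvvyvwy" → prefix "owyv" already present; 5 new (v, y, v, w, y)
  "owo" → prefix "owo" already present; 0 new (none)
  "owoywww" → prefix "owoyww" already present; 1 new (w)
  "oyvovwvyo" → prefix "o" already present; 8 new (y, v, o, v, w, v, y, o)
  "oyovyyvwy" → prefix "oy" already present; 7 new (o, v, y, y, v, w, y)
  "ywwooovyy" → 9 new (y, w, w, o, o, o, v, y, y)
  "owyv" → prefix "owyv" already present; 0 new (none)
  "yvovv" → prefix "y" already present; 4 new (v, o, v, v)
  "owooyvvy" → prefix "owo" already present; 5 new (o, y, v, v, y)
  "owovvyywo" → prefix "owo" already present; 6 new (v, v, y, y, w, o)
  "owoywv" → prefix "owoyw" already present; 1 new (v)
Total nodes = 10 + 4 + 7 + 5 + 0 + 1 + 8 + 7 + 9 + 0 + 4 + 5 + 6 + 1 = 67

67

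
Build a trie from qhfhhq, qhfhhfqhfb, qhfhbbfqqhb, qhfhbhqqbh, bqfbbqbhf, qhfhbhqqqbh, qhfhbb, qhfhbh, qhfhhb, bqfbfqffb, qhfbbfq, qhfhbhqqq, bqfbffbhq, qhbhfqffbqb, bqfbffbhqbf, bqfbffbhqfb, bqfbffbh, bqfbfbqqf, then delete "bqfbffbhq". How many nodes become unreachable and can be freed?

0

A node on "bqfbffbhq"'s path can go only if nothing else ends at it or branches off below it.
Every node on "bqfbffbhq" is still needed (e.g. by "bqfbffbhqbf"), so nothing is freed.
Nodes removed: 0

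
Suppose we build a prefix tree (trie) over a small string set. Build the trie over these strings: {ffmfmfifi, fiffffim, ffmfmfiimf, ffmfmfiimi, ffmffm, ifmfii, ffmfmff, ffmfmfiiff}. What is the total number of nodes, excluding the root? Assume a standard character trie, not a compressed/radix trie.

For each word, the new-node count is its length minus the longest prefix already in the trie:
  "ffmfmfifi" → 9 new (f, f, m, f, m, f, i, f, i)
  "fiffffim" → prefix "f" already present; 7 new (i, f, f, f, f, i, m)
  "ffmfmfiimf" → prefix "ffmfmfi" already present; 3 new (i, m, f)
  "ffmfmfiimi" → prefix "ffmfmfiim" already present; 1 new (i)
  "ffmffm" → prefix "ffmf" already present; 2 new (f, m)
  "ifmfii" → 6 new (i, f, m, f, i, i)
  "ffmfmff" → prefix "ffmfmf" already present; 1 new (f)
  "ffmfmfiiff" → prefix "ffmfmfii" already present; 2 new (f, f)
Total nodes = 9 + 7 + 3 + 1 + 2 + 6 + 1 + 2 = 31

31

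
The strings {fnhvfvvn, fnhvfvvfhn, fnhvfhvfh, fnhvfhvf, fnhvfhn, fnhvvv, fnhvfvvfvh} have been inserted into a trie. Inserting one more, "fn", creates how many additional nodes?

Every character of "fn" already lies on an existing path (it is a prefix of some stored word).
No new nodes are needed: 0.

0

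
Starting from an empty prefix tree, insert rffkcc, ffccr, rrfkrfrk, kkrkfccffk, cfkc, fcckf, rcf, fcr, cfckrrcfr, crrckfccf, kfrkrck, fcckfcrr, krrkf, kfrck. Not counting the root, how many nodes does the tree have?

For each word, the new-node count is its length minus the longest prefix already in the trie:
  "rffkcc" → 6 new (r, f, f, k, c, c)
  "ffccr" → 5 new (f, f, c, c, r)
  "rrfkrfrk" → prefix "r" already present; 7 new (r, f, k, r, f, r, k)
  "kkrkfccffk" → 10 new (k, k, r, k, f, c, c, f, f, k)
  "cfkc" → 4 new (c, f, k, c)
  "fcckf" → prefix "f" already present; 4 new (c, c, k, f)
  "rcf" → prefix "r" already present; 2 new (c, f)
  "fcr" → prefix "fc" already present; 1 new (r)
  "cfckrrcfr" → prefix "cf" already present; 7 new (c, k, r, r, c, f, r)
  "crrckfccf" → prefix "c" already present; 8 new (r, r, c, k, f, c, c, f)
  "kfrkrck" → prefix "k" already present; 6 new (f, r, k, r, c, k)
  "fcckfcrr" → prefix "fcckf" already present; 3 new (c, r, r)
  "krrkf" → prefix "k" already present; 4 new (r, r, k, f)
  "kfrck" → prefix "kfr" already present; 2 new (c, k)
Total nodes = 6 + 5 + 7 + 10 + 4 + 4 + 2 + 1 + 7 + 8 + 6 + 3 + 4 + 2 = 69

69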